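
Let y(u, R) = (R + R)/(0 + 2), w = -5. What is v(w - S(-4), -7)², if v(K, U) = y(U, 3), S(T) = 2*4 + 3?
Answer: 9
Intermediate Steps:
S(T) = 11 (S(T) = 8 + 3 = 11)
y(u, R) = R (y(u, R) = (2*R)/2 = (2*R)*(½) = R)
v(K, U) = 3
v(w - S(-4), -7)² = 3² = 9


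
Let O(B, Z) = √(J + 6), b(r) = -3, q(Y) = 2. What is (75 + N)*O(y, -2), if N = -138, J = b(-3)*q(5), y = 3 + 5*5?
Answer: 0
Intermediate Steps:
y = 28 (y = 3 + 25 = 28)
J = -6 (J = -3*2 = -6)
O(B, Z) = 0 (O(B, Z) = √(-6 + 6) = √0 = 0)
(75 + N)*O(y, -2) = (75 - 138)*0 = -63*0 = 0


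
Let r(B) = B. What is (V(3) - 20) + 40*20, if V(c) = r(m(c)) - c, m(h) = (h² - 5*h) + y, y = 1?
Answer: 772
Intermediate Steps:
m(h) = 1 + h² - 5*h (m(h) = (h² - 5*h) + 1 = 1 + h² - 5*h)
V(c) = 1 + c² - 6*c (V(c) = (1 + c² - 5*c) - c = 1 + c² - 6*c)
(V(3) - 20) + 40*20 = ((1 + 3² - 6*3) - 20) + 40*20 = ((1 + 9 - 18) - 20) + 800 = (-8 - 20) + 800 = -28 + 800 = 772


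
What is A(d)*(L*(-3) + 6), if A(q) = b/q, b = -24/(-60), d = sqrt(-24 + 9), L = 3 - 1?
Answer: 0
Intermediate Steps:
L = 2
d = I*sqrt(15) (d = sqrt(-15) = I*sqrt(15) ≈ 3.873*I)
b = 2/5 (b = -24*(-1/60) = 2/5 ≈ 0.40000)
A(q) = 2/(5*q)
A(d)*(L*(-3) + 6) = (2/(5*((I*sqrt(15)))))*(2*(-3) + 6) = (2*(-I*sqrt(15)/15)/5)*(-6 + 6) = -2*I*sqrt(15)/75*0 = 0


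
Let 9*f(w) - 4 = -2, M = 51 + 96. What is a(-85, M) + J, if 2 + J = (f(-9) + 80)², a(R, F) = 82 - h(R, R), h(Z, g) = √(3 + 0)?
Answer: 527764/81 - √3 ≈ 6513.9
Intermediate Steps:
h(Z, g) = √3
M = 147
f(w) = 2/9 (f(w) = 4/9 + (⅑)*(-2) = 4/9 - 2/9 = 2/9)
a(R, F) = 82 - √3
J = 521122/81 (J = -2 + (2/9 + 80)² = -2 + (722/9)² = -2 + 521284/81 = 521122/81 ≈ 6433.6)
a(-85, M) + J = (82 - √3) + 521122/81 = 527764/81 - √3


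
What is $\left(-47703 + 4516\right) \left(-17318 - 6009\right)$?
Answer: $1007423149$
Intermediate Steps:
$\left(-47703 + 4516\right) \left(-17318 - 6009\right) = \left(-43187\right) \left(-23327\right) = 1007423149$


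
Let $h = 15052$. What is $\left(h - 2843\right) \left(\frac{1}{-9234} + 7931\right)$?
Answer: $\frac{894124320277}{9234} \approx 9.683 \cdot 10^{7}$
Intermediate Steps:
$\left(h - 2843\right) \left(\frac{1}{-9234} + 7931\right) = \left(15052 - 2843\right) \left(\frac{1}{-9234} + 7931\right) = 12209 \left(- \frac{1}{9234} + 7931\right) = 12209 \cdot \frac{73234853}{9234} = \frac{894124320277}{9234}$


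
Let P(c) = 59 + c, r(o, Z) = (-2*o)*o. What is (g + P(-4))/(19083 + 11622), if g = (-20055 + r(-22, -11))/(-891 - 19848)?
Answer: 1161668/636790995 ≈ 0.0018243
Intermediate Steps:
r(o, Z) = -2*o²
g = 21023/20739 (g = (-20055 - 2*(-22)²)/(-891 - 19848) = (-20055 - 2*484)/(-20739) = (-20055 - 968)*(-1/20739) = -21023*(-1/20739) = 21023/20739 ≈ 1.0137)
(g + P(-4))/(19083 + 11622) = (21023/20739 + (59 - 4))/(19083 + 11622) = (21023/20739 + 55)/30705 = (1161668/20739)*(1/30705) = 1161668/636790995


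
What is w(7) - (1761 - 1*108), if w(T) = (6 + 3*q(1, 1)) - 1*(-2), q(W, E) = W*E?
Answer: -1642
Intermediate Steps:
q(W, E) = E*W
w(T) = 11 (w(T) = (6 + 3*(1*1)) - 1*(-2) = (6 + 3*1) + 2 = (6 + 3) + 2 = 9 + 2 = 11)
w(7) - (1761 - 1*108) = 11 - (1761 - 1*108) = 11 - (1761 - 108) = 11 - 1*1653 = 11 - 1653 = -1642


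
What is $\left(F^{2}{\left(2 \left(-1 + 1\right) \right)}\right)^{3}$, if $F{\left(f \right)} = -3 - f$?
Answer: $729$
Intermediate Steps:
$\left(F^{2}{\left(2 \left(-1 + 1\right) \right)}\right)^{3} = \left(\left(-3 - 2 \left(-1 + 1\right)\right)^{2}\right)^{3} = \left(\left(-3 - 2 \cdot 0\right)^{2}\right)^{3} = \left(\left(-3 - 0\right)^{2}\right)^{3} = \left(\left(-3 + 0\right)^{2}\right)^{3} = \left(\left(-3\right)^{2}\right)^{3} = 9^{3} = 729$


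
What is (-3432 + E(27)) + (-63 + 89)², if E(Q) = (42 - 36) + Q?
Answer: -2723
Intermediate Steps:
E(Q) = 6 + Q
(-3432 + E(27)) + (-63 + 89)² = (-3432 + (6 + 27)) + (-63 + 89)² = (-3432 + 33) + 26² = -3399 + 676 = -2723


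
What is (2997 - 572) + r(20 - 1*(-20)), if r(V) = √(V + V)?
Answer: 2425 + 4*√5 ≈ 2433.9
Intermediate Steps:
r(V) = √2*√V (r(V) = √(2*V) = √2*√V)
(2997 - 572) + r(20 - 1*(-20)) = (2997 - 572) + √2*√(20 - 1*(-20)) = 2425 + √2*√(20 + 20) = 2425 + √2*√40 = 2425 + √2*(2*√10) = 2425 + 4*√5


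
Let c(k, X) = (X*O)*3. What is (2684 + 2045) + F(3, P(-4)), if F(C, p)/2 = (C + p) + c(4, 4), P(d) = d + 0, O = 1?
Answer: 4751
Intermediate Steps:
c(k, X) = 3*X (c(k, X) = (X*1)*3 = X*3 = 3*X)
P(d) = d
F(C, p) = 24 + 2*C + 2*p (F(C, p) = 2*((C + p) + 3*4) = 2*((C + p) + 12) = 2*(12 + C + p) = 24 + 2*C + 2*p)
(2684 + 2045) + F(3, P(-4)) = (2684 + 2045) + (24 + 2*3 + 2*(-4)) = 4729 + (24 + 6 - 8) = 4729 + 22 = 4751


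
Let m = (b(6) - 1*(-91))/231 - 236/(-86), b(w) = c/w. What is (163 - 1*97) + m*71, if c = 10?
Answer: 8621422/29799 ≈ 289.32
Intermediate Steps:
b(w) = 10/w
m = 93728/29799 (m = (10/6 - 1*(-91))/231 - 236/(-86) = (10*(⅙) + 91)*(1/231) - 236*(-1/86) = (5/3 + 91)*(1/231) + 118/43 = (278/3)*(1/231) + 118/43 = 278/693 + 118/43 = 93728/29799 ≈ 3.1453)
(163 - 1*97) + m*71 = (163 - 1*97) + (93728/29799)*71 = (163 - 97) + 6654688/29799 = 66 + 6654688/29799 = 8621422/29799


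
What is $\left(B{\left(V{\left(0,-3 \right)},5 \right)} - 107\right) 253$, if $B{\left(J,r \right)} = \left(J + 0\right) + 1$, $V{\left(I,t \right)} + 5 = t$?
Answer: $-28842$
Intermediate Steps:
$V{\left(I,t \right)} = -5 + t$
$B{\left(J,r \right)} = 1 + J$ ($B{\left(J,r \right)} = J + 1 = 1 + J$)
$\left(B{\left(V{\left(0,-3 \right)},5 \right)} - 107\right) 253 = \left(\left(1 - 8\right) - 107\right) 253 = \left(-7 - 107\right) 253 = \left(-114\right) 253 = -28842$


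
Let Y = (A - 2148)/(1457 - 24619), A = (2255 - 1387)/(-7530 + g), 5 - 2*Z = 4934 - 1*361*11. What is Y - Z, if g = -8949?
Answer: 91431639101/190843299 ≈ 479.09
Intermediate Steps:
Z = -479 (Z = 5/2 - (4934 - 1*361*11)/2 = 5/2 - (4934 - 361*11)/2 = 5/2 - (4934 - 3971)/2 = 5/2 - ½*963 = 5/2 - 963/2 = -479)
A = -868/16479 (A = (2255 - 1387)/(-7530 - 8949) = 868/(-16479) = 868*(-1/16479) = -868/16479 ≈ -0.052673)
Y = 17698880/190843299 (Y = (-868/16479 - 2148)/(1457 - 24619) = -35397760/16479/(-23162) = -35397760/16479*(-1/23162) = 17698880/190843299 ≈ 0.092740)
Y - Z = 17698880/190843299 - 1*(-479) = 17698880/190843299 + 479 = 91431639101/190843299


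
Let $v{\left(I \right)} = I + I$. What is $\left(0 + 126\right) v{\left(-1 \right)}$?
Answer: $-252$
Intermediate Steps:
$v{\left(I \right)} = 2 I$
$\left(0 + 126\right) v{\left(-1 \right)} = \left(0 + 126\right) 2 \left(-1\right) = 126 \left(-2\right) = -252$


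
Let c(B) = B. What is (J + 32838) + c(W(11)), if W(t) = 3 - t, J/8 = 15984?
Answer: 160702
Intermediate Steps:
J = 127872 (J = 8*15984 = 127872)
(J + 32838) + c(W(11)) = (127872 + 32838) + (3 - 1*11) = 160710 + (3 - 11) = 160710 - 8 = 160702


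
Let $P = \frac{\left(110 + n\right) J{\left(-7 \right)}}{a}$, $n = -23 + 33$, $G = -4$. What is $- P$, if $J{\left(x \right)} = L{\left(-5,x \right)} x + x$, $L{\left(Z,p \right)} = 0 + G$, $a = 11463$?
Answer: $- \frac{840}{3821} \approx -0.21984$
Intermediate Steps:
$L{\left(Z,p \right)} = -4$ ($L{\left(Z,p \right)} = 0 - 4 = -4$)
$n = 10$
$J{\left(x \right)} = - 3 x$ ($J{\left(x \right)} = - 4 x + x = - 3 x$)
$P = \frac{840}{3821}$ ($P = \frac{\left(110 + 10\right) \left(\left(-3\right) \left(-7\right)\right)}{11463} = 120 \cdot 21 \cdot \frac{1}{11463} = 2520 \cdot \frac{1}{11463} = \frac{840}{3821} \approx 0.21984$)
$- P = \left(-1\right) \frac{840}{3821} = - \frac{840}{3821}$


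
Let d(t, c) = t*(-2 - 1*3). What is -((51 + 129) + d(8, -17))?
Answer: -140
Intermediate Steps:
d(t, c) = -5*t (d(t, c) = t*(-2 - 3) = t*(-5) = -5*t)
-((51 + 129) + d(8, -17)) = -((51 + 129) - 5*8) = -(180 - 40) = -1*140 = -140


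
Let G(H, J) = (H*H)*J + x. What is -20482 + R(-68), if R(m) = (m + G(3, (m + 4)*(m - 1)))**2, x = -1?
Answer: 1574085143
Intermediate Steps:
G(H, J) = -1 + J*H**2 (G(H, J) = (H*H)*J - 1 = H**2*J - 1 = J*H**2 - 1 = -1 + J*H**2)
R(m) = (-1 + m + 9*(-1 + m)*(4 + m))**2 (R(m) = (m + (-1 + ((m + 4)*(m - 1))*3**2))**2 = (m + (-1 + ((4 + m)*(-1 + m))*9))**2 = (m + (-1 + ((-1 + m)*(4 + m))*9))**2 = (m + (-1 + 9*(-1 + m)*(4 + m)))**2 = (-1 + m + 9*(-1 + m)*(4 + m))**2)
-20482 + R(-68) = -20482 + (-37 + 9*(-68)**2 + 28*(-68))**2 = -20482 + (-37 + 9*4624 - 1904)**2 = -20482 + (-37 + 41616 - 1904)**2 = -20482 + 39675**2 = -20482 + 1574105625 = 1574085143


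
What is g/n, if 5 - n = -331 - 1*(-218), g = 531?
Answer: 9/2 ≈ 4.5000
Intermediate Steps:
n = 118 (n = 5 - (-331 - 1*(-218)) = 5 - (-331 + 218) = 5 - 1*(-113) = 5 + 113 = 118)
g/n = 531/118 = 531*(1/118) = 9/2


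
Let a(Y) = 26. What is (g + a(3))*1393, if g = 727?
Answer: 1048929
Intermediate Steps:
(g + a(3))*1393 = (727 + 26)*1393 = 753*1393 = 1048929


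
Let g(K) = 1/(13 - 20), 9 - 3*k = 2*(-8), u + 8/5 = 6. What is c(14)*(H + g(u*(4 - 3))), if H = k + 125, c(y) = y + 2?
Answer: 44752/21 ≈ 2131.0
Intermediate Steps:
u = 22/5 (u = -8/5 + 6 = 22/5 ≈ 4.4000)
k = 25/3 (k = 3 - 2*(-8)/3 = 3 - ⅓*(-16) = 3 + 16/3 = 25/3 ≈ 8.3333)
g(K) = -⅐ (g(K) = 1/(-7) = -⅐)
c(y) = 2 + y
H = 400/3 (H = 25/3 + 125 = 400/3 ≈ 133.33)
c(14)*(H + g(u*(4 - 3))) = (2 + 14)*(400/3 - ⅐) = 16*(2797/21) = 44752/21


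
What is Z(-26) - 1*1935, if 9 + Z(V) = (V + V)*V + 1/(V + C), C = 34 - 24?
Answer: -9473/16 ≈ -592.06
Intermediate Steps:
C = 10
Z(V) = -9 + 1/(10 + V) + 2*V² (Z(V) = -9 + ((V + V)*V + 1/(V + 10)) = -9 + ((2*V)*V + 1/(10 + V)) = -9 + (2*V² + 1/(10 + V)) = -9 + (1/(10 + V) + 2*V²) = -9 + 1/(10 + V) + 2*V²)
Z(-26) - 1*1935 = (-89 - 9*(-26) + 2*(-26)³ + 20*(-26)²)/(10 - 26) - 1*1935 = (-89 + 234 + 2*(-17576) + 20*676)/(-16) - 1935 = -(-89 + 234 - 35152 + 13520)/16 - 1935 = -1/16*(-21487) - 1935 = 21487/16 - 1935 = -9473/16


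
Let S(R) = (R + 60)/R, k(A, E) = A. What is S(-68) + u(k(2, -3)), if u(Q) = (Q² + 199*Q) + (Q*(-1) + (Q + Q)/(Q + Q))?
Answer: 6819/17 ≈ 401.12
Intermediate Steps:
u(Q) = 1 + Q² + 198*Q (u(Q) = (Q² + 199*Q) + (-Q + (2*Q)/((2*Q))) = (Q² + 199*Q) + (-Q + (2*Q)*(1/(2*Q))) = (Q² + 199*Q) + (-Q + 1) = (Q² + 199*Q) + (1 - Q) = 1 + Q² + 198*Q)
S(R) = (60 + R)/R
S(-68) + u(k(2, -3)) = (60 - 68)/(-68) + (1 + 2² + 198*2) = -1/68*(-8) + (1 + 4 + 396) = 2/17 + 401 = 6819/17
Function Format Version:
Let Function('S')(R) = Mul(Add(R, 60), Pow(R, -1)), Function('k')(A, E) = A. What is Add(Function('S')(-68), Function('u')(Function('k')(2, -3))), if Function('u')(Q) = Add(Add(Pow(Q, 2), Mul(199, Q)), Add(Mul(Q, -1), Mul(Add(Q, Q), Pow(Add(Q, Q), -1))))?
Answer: Rational(6819, 17) ≈ 401.12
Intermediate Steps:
Function('u')(Q) = Add(1, Pow(Q, 2), Mul(198, Q)) (Function('u')(Q) = Add(Add(Pow(Q, 2), Mul(199, Q)), Add(Mul(-1, Q), Mul(Mul(2, Q), Pow(Mul(2, Q), -1)))) = Add(Add(Pow(Q, 2), Mul(199, Q)), Add(Mul(-1, Q), Mul(Mul(2, Q), Mul(Rational(1, 2), Pow(Q, -1))))) = Add(Add(Pow(Q, 2), Mul(199, Q)), Add(Mul(-1, Q), 1)) = Add(Add(Pow(Q, 2), Mul(199, Q)), Add(1, Mul(-1, Q))) = Add(1, Pow(Q, 2), Mul(198, Q)))
Function('S')(R) = Mul(Pow(R, -1), Add(60, R)) (Function('S')(R) = Mul(Add(60, R), Pow(R, -1)) = Mul(Pow(R, -1), Add(60, R)))
Add(Function('S')(-68), Function('u')(Function('k')(2, -3))) = Add(Mul(Pow(-68, -1), Add(60, -68)), Add(1, Pow(2, 2), Mul(198, 2))) = Add(Mul(Rational(-1, 68), -8), Add(1, 4, 396)) = Add(Rational(2, 17), 401) = Rational(6819, 17)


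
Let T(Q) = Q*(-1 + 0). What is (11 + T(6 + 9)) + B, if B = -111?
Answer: -115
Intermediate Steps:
T(Q) = -Q (T(Q) = Q*(-1) = -Q)
(11 + T(6 + 9)) + B = (11 - (6 + 9)) - 111 = (11 - 1*15) - 111 = (11 - 15) - 111 = -4 - 111 = -115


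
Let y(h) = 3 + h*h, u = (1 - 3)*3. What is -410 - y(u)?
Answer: -449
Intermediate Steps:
u = -6 (u = -2*3 = -6)
y(h) = 3 + h**2
-410 - y(u) = -410 - (3 + (-6)**2) = -410 - (3 + 36) = -410 - 1*39 = -410 - 39 = -449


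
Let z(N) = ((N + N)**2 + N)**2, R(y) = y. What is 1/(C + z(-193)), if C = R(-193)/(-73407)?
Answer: 73407/1625402224510456 ≈ 4.5162e-11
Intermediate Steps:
z(N) = (N + 4*N**2)**2 (z(N) = ((2*N)**2 + N)**2 = (4*N**2 + N)**2 = (N + 4*N**2)**2)
C = 193/73407 (C = -193/(-73407) = -193*(-1/73407) = 193/73407 ≈ 0.0026292)
1/(C + z(-193)) = 1/(193/73407 + (-193)**2*(1 + 4*(-193))**2) = 1/(193/73407 + 37249*(1 - 772)**2) = 1/(193/73407 + 37249*(-771)**2) = 1/(193/73407 + 37249*594441) = 1/(193/73407 + 22142332809) = 1/(1625402224510456/73407) = 73407/1625402224510456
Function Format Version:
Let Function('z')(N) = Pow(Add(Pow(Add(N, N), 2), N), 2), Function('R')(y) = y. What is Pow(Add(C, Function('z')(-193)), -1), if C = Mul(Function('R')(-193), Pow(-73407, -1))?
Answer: Rational(73407, 1625402224510456) ≈ 4.5162e-11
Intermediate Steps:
Function('z')(N) = Pow(Add(N, Mul(4, Pow(N, 2))), 2) (Function('z')(N) = Pow(Add(Pow(Mul(2, N), 2), N), 2) = Pow(Add(Mul(4, Pow(N, 2)), N), 2) = Pow(Add(N, Mul(4, Pow(N, 2))), 2))
C = Rational(193, 73407) (C = Mul(-193, Pow(-73407, -1)) = Mul(-193, Rational(-1, 73407)) = Rational(193, 73407) ≈ 0.0026292)
Pow(Add(C, Function('z')(-193)), -1) = Pow(Add(Rational(193, 73407), Mul(Pow(-193, 2), Pow(Add(1, Mul(4, -193)), 2))), -1) = Pow(Add(Rational(193, 73407), Mul(37249, Pow(Add(1, -772), 2))), -1) = Pow(Add(Rational(193, 73407), Mul(37249, Pow(-771, 2))), -1) = Pow(Add(Rational(193, 73407), Mul(37249, 594441)), -1) = Pow(Add(Rational(193, 73407), 22142332809), -1) = Pow(Rational(1625402224510456, 73407), -1) = Rational(73407, 1625402224510456)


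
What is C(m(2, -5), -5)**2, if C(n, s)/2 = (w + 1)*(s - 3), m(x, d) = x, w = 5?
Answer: 9216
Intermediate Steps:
C(n, s) = -36 + 12*s (C(n, s) = 2*((5 + 1)*(s - 3)) = 2*(6*(-3 + s)) = 2*(-18 + 6*s) = -36 + 12*s)
C(m(2, -5), -5)**2 = (-36 + 12*(-5))**2 = (-36 - 60)**2 = (-96)**2 = 9216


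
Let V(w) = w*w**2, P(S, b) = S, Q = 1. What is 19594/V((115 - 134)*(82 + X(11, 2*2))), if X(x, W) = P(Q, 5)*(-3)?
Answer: -19594/3381754501 ≈ -5.7940e-6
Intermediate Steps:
X(x, W) = -3 (X(x, W) = 1*(-3) = -3)
V(w) = w**3
19594/V((115 - 134)*(82 + X(11, 2*2))) = 19594/(((115 - 134)*(82 - 3))**3) = 19594/((-19*79)**3) = 19594/((-1501)**3) = 19594/(-3381754501) = 19594*(-1/3381754501) = -19594/3381754501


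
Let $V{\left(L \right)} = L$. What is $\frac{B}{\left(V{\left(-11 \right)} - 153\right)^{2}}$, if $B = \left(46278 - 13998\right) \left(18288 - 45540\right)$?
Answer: $- \frac{54980910}{1681} \approx -32707.0$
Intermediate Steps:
$B = -879694560$ ($B = 32280 \left(18288 - 45540\right) = 32280 \left(-27252\right) = -879694560$)
$\frac{B}{\left(V{\left(-11 \right)} - 153\right)^{2}} = - \frac{879694560}{\left(-11 - 153\right)^{2}} = - \frac{879694560}{\left(-164\right)^{2}} = - \frac{879694560}{26896} = \left(-879694560\right) \frac{1}{26896} = - \frac{54980910}{1681}$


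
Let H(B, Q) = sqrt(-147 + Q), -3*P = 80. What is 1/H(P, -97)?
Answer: -I*sqrt(61)/122 ≈ -0.064018*I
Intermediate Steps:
P = -80/3 (P = -1/3*80 = -80/3 ≈ -26.667)
1/H(P, -97) = 1/(sqrt(-147 - 97)) = 1/(sqrt(-244)) = 1/(2*I*sqrt(61)) = -I*sqrt(61)/122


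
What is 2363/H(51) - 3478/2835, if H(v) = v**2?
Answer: -15341/48195 ≈ -0.31831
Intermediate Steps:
2363/H(51) - 3478/2835 = 2363/(51**2) - 3478/2835 = 2363/2601 - 3478*1/2835 = 2363*(1/2601) - 3478/2835 = 139/153 - 3478/2835 = -15341/48195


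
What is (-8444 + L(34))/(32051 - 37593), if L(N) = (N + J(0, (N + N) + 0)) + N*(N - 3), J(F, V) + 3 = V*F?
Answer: 7359/5542 ≈ 1.3279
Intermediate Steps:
J(F, V) = -3 + F*V (J(F, V) = -3 + V*F = -3 + F*V)
L(N) = -3 + N + N*(-3 + N) (L(N) = (N + (-3 + 0*((N + N) + 0))) + N*(N - 3) = (N + (-3 + 0*(2*N + 0))) + N*(-3 + N) = (N + (-3 + 0*(2*N))) + N*(-3 + N) = (N + (-3 + 0)) + N*(-3 + N) = (N - 3) + N*(-3 + N) = (-3 + N) + N*(-3 + N) = -3 + N + N*(-3 + N))
(-8444 + L(34))/(32051 - 37593) = (-8444 + (-3 + 34² - 2*34))/(32051 - 37593) = (-8444 + (-3 + 1156 - 68))/(-5542) = (-8444 + 1085)*(-1/5542) = -7359*(-1/5542) = 7359/5542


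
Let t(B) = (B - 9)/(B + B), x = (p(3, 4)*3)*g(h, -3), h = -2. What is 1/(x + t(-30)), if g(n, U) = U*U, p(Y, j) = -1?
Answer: -20/527 ≈ -0.037951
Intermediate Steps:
g(n, U) = U²
x = -27 (x = -1*3*(-3)² = -3*9 = -27)
t(B) = (-9 + B)/(2*B) (t(B) = (-9 + B)/((2*B)) = (-9 + B)*(1/(2*B)) = (-9 + B)/(2*B))
1/(x + t(-30)) = 1/(-27 + (½)*(-9 - 30)/(-30)) = 1/(-27 + (½)*(-1/30)*(-39)) = 1/(-27 + 13/20) = 1/(-527/20) = -20/527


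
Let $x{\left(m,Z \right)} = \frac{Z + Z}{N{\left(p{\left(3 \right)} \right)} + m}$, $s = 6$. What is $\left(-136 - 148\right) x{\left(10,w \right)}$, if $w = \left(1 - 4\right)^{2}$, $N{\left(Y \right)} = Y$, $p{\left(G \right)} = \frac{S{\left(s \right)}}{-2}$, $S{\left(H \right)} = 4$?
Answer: $-639$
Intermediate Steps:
$p{\left(G \right)} = -2$ ($p{\left(G \right)} = \frac{4}{-2} = 4 \left(- \frac{1}{2}\right) = -2$)
$w = 9$ ($w = \left(-3\right)^{2} = 9$)
$x{\left(m,Z \right)} = \frac{2 Z}{-2 + m}$ ($x{\left(m,Z \right)} = \frac{Z + Z}{-2 + m} = \frac{2 Z}{-2 + m}$)
$\left(-136 - 148\right) x{\left(10,w \right)} = \left(-136 - 148\right) 2 \cdot 9 \frac{1}{-2 + 10} = - 284 \cdot 2 \cdot 9 \cdot \frac{1}{8} = \left(-284\right) \frac{9}{4} = -639$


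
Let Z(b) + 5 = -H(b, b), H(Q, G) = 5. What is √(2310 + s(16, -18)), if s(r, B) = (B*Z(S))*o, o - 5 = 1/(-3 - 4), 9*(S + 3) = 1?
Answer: √156030/7 ≈ 56.429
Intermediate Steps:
S = -26/9 (S = -3 + (⅑)*1 = -3 + ⅑ = -26/9 ≈ -2.8889)
Z(b) = -10 (Z(b) = -5 - 1*5 = -5 - 5 = -10)
o = 34/7 (o = 5 + 1/(-3 - 4) = 5 + 1/(-7) = 5 - ⅐ = 34/7 ≈ 4.8571)
s(r, B) = -340*B/7 (s(r, B) = (B*(-10))*(34/7) = -10*B*(34/7) = -340*B/7)
√(2310 + s(16, -18)) = √(2310 - 340/7*(-18)) = √(2310 + 6120/7) = √(22290/7) = √156030/7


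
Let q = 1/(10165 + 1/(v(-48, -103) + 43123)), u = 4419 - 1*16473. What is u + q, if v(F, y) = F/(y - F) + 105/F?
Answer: -4649614690329967/385732099575 ≈ -12054.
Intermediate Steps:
u = -12054 (u = 4419 - 16473 = -12054)
v(F, y) = 105/F + F/(y - F)
q = 37947083/385732099575 (q = 1/(10165 + 1/((-1*(-48)**2 - 105*(-103) + 105*(-48))/((-48)*(-48 - 1*(-103))) + 43123)) = 1/(10165 + 1/(-(-1*2304 + 10815 - 5040)/(48*(-48 + 103)) + 43123)) = 1/(10165 + 1/(-1/48*(-2304 + 10815 - 5040)/55 + 43123)) = 1/(10165 + 1/(-1/48*1/55*3471 + 43123)) = 1/(10165 + 1/(-1157/880 + 43123)) = 1/(10165 + 1/(37947083/880)) = 1/(10165 + 880/37947083) = 1/(385732099575/37947083) = 37947083/385732099575 ≈ 9.8377e-5)
u + q = -12054 + 37947083/385732099575 = -4649614690329967/385732099575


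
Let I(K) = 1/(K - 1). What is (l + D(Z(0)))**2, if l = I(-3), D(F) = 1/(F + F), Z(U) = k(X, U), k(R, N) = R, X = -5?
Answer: 49/400 ≈ 0.12250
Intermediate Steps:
I(K) = 1/(-1 + K)
Z(U) = -5
D(F) = 1/(2*F)
l = -1/4 (l = 1/(-1 - 3) = 1/(-4) = -1/4 ≈ -0.25000)
(l + D(Z(0)))**2 = (-1/4 + (1/2)/(-5))**2 = (-1/4 + (1/2)*(-1/5))**2 = (-1/4 - 1/10)**2 = (-7/20)**2 = 49/400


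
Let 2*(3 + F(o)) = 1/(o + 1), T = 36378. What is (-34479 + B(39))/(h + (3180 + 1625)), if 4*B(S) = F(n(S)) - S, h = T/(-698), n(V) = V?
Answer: -3851787011/530801920 ≈ -7.2565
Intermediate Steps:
F(o) = -3 + 1/(2*(1 + o)) (F(o) = -3 + 1/(2*(o + 1)) = -3 + 1/(2*(1 + o)))
h = -18189/349 (h = 36378/(-698) = 36378*(-1/698) = -18189/349 ≈ -52.117)
B(S) = -S/4 + (-5 - 6*S)/(8*(1 + S)) (B(S) = ((-5 - 6*S)/(2*(1 + S)) - S)/4 = (-S + (-5 - 6*S)/(2*(1 + S)))/4 = -S/4 + (-5 - 6*S)/(8*(1 + S)))
(-34479 + B(39))/(h + (3180 + 1625)) = (-34479 + (-5/8 - 1*39 - 1/4*39**2)/(1 + 39))/(-18189/349 + (3180 + 1625)) = (-34479 + (-5/8 - 39 - 1/4*1521)/40)/(-18189/349 + 4805) = (-34479 + (-5/8 - 39 - 1521/4)/40)/(1658756/349) = (-34479 + (1/40)*(-3359/8))*(349/1658756) = (-34479 - 3359/320)*(349/1658756) = -11036639/320*349/1658756 = -3851787011/530801920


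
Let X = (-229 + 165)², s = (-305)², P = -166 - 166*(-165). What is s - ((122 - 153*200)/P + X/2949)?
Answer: 3734179013759/40141788 ≈ 93025.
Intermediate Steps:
P = 27224 (P = -166 + 27390 = 27224)
s = 93025
X = 4096 (X = (-64)² = 4096)
s - ((122 - 153*200)/P + X/2949) = 93025 - ((122 - 153*200)/27224 + 4096/2949) = 93025 - ((122 - 30600)*(1/27224) + 4096*(1/2949)) = 93025 - (-30478*1/27224 + 4096/2949) = 93025 - (-15239/13612 + 4096/2949) = 93025 - 1*10814941/40141788 = 93025 - 10814941/40141788 = 3734179013759/40141788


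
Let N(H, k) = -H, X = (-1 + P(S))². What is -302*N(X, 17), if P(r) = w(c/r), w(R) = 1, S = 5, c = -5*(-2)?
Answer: 0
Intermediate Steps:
c = 10
P(r) = 1
X = 0 (X = (-1 + 1)² = 0² = 0)
-302*N(X, 17) = -(-302)*0 = -302*0 = 0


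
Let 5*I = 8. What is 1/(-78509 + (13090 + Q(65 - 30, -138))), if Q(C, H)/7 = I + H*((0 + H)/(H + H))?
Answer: -5/329454 ≈ -1.5177e-5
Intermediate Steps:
I = 8/5 (I = (⅕)*8 = 8/5 ≈ 1.6000)
Q(C, H) = 56/5 + 7*H/2 (Q(C, H) = 7*(8/5 + H*((0 + H)/(H + H))) = 7*(8/5 + H*(H/((2*H)))) = 7*(8/5 + H*(H*(1/(2*H)))) = 7*(8/5 + H*(½)) = 7*(8/5 + H/2) = 56/5 + 7*H/2)
1/(-78509 + (13090 + Q(65 - 30, -138))) = 1/(-78509 + (13090 + (56/5 + (7/2)*(-138)))) = 1/(-78509 + (13090 + (56/5 - 483))) = 1/(-78509 + (13090 - 2359/5)) = 1/(-78509 + 63091/5) = 1/(-329454/5) = -5/329454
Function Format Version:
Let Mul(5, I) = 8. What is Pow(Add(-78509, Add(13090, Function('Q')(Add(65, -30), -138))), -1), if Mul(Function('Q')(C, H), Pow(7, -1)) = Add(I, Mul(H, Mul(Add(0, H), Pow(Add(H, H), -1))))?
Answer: Rational(-5, 329454) ≈ -1.5177e-5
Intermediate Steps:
I = Rational(8, 5) (I = Mul(Rational(1, 5), 8) = Rational(8, 5) ≈ 1.6000)
Function('Q')(C, H) = Add(Rational(56, 5), Mul(Rational(7, 2), H)) (Function('Q')(C, H) = Mul(7, Add(Rational(8, 5), Mul(H, Mul(Add(0, H), Pow(Add(H, H), -1))))) = Mul(7, Add(Rational(8, 5), Mul(H, Mul(H, Pow(Mul(2, H), -1))))) = Mul(7, Add(Rational(8, 5), Mul(H, Mul(H, Mul(Rational(1, 2), Pow(H, -1)))))) = Mul(7, Add(Rational(8, 5), Mul(H, Rational(1, 2)))) = Mul(7, Add(Rational(8, 5), Mul(Rational(1, 2), H))) = Add(Rational(56, 5), Mul(Rational(7, 2), H)))
Pow(Add(-78509, Add(13090, Function('Q')(Add(65, -30), -138))), -1) = Pow(Add(-78509, Add(13090, Add(Rational(56, 5), Mul(Rational(7, 2), -138)))), -1) = Pow(Add(-78509, Add(13090, Add(Rational(56, 5), -483))), -1) = Pow(Add(-78509, Add(13090, Rational(-2359, 5))), -1) = Pow(Add(-78509, Rational(63091, 5)), -1) = Pow(Rational(-329454, 5), -1) = Rational(-5, 329454)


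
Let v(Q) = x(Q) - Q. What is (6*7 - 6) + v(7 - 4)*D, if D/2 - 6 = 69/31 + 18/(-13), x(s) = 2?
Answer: 8994/403 ≈ 22.318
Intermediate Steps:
D = 5514/403 (D = 12 + 2*(69/31 + 18/(-13)) = 12 + 2*(69*(1/31) + 18*(-1/13)) = 12 + 2*(69/31 - 18/13) = 12 + 2*(339/403) = 12 + 678/403 = 5514/403 ≈ 13.682)
v(Q) = 2 - Q
(6*7 - 6) + v(7 - 4)*D = (6*7 - 6) + (2 - (7 - 4))*(5514/403) = (42 - 6) + (2 - 1*3)*(5514/403) = 36 + (2 - 3)*(5514/403) = 36 - 1*5514/403 = 36 - 5514/403 = 8994/403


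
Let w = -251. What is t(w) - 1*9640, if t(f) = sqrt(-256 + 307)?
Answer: -9640 + sqrt(51) ≈ -9632.9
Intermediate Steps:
t(f) = sqrt(51)
t(w) - 1*9640 = sqrt(51) - 1*9640 = sqrt(51) - 9640 = -9640 + sqrt(51)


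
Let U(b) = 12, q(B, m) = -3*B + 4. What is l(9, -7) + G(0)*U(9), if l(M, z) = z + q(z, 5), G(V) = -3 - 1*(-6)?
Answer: 54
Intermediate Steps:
q(B, m) = 4 - 3*B
G(V) = 3 (G(V) = -3 + 6 = 3)
l(M, z) = 4 - 2*z (l(M, z) = z + (4 - 3*z) = 4 - 2*z)
l(9, -7) + G(0)*U(9) = (4 - 2*(-7)) + 3*12 = (4 + 14) + 36 = 18 + 36 = 54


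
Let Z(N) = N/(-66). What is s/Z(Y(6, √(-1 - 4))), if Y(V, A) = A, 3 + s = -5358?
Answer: -353826*I*√5/5 ≈ -1.5824e+5*I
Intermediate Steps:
s = -5361 (s = -3 - 5358 = -5361)
Z(N) = -N/66
s/Z(Y(6, √(-1 - 4))) = -5361*(-66/√(-1 - 4)) = -5361*66*I*√5/5 = -353826*I*√5/5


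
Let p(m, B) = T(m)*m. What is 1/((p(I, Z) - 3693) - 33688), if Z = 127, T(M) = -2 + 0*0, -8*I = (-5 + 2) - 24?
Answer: -4/149551 ≈ -2.6747e-5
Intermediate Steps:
I = 27/8 (I = -((-5 + 2) - 24)/8 = -(-3 - 24)/8 = -⅛*(-27) = 27/8 ≈ 3.3750)
T(M) = -2 (T(M) = -2 + 0 = -2)
p(m, B) = -2*m
1/((p(I, Z) - 3693) - 33688) = 1/((-2*27/8 - 3693) - 33688) = 1/((-27/4 - 3693) - 33688) = 1/(-14799/4 - 33688) = 1/(-149551/4) = -4/149551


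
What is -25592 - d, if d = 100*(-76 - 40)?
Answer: -13992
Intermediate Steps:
d = -11600 (d = 100*(-116) = -11600)
-25592 - d = -25592 - 1*(-11600) = -25592 + 11600 = -13992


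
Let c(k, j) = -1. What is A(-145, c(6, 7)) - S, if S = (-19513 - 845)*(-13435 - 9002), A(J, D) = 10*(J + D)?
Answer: -456773906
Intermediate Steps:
A(J, D) = 10*D + 10*J (A(J, D) = 10*(D + J) = 10*D + 10*J)
S = 456772446 (S = -20358*(-22437) = 456772446)
A(-145, c(6, 7)) - S = (10*(-1) + 10*(-145)) - 1*456772446 = (-10 - 1450) - 456772446 = -1460 - 456772446 = -456773906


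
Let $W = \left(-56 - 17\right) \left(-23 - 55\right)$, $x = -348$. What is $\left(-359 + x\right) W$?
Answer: $-4025658$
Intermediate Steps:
$W = 5694$ ($W = \left(-73\right) \left(-78\right) = 5694$)
$\left(-359 + x\right) W = \left(-359 - 348\right) 5694 = \left(-707\right) 5694 = -4025658$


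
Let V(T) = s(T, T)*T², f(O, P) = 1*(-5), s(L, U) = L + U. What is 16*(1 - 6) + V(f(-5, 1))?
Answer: -330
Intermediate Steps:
f(O, P) = -5
V(T) = 2*T³ (V(T) = (T + T)*T² = (2*T)*T² = 2*T³)
16*(1 - 6) + V(f(-5, 1)) = 16*(1 - 6) + 2*(-5)³ = 16*(-5) + 2*(-125) = -80 - 250 = -330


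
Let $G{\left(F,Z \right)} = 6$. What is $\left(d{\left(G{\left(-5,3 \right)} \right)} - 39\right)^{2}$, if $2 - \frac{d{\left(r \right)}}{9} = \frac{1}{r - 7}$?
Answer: $144$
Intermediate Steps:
$d{\left(r \right)} = 18 - \frac{9}{-7 + r}$ ($d{\left(r \right)} = 18 - \frac{9}{r - 7} = 18 - \frac{9}{-7 + r}$)
$\left(d{\left(G{\left(-5,3 \right)} \right)} - 39\right)^{2} = \left(\frac{9 \left(-15 + 2 \cdot 6\right)}{-7 + 6} - 39\right)^{2} = \left(\frac{9 \left(-15 + 12\right)}{-1} - 39\right)^{2} = \left(9 \left(-1\right) \left(-3\right) - 39\right)^{2} = \left(27 - 39\right)^{2} = \left(-12\right)^{2} = 144$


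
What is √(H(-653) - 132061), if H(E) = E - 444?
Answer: I*√133158 ≈ 364.91*I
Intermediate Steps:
H(E) = -444 + E
√(H(-653) - 132061) = √((-444 - 653) - 132061) = √(-1097 - 132061) = √(-133158) = I*√133158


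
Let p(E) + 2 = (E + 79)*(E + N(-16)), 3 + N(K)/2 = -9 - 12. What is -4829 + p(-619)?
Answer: 355349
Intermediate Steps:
N(K) = -48 (N(K) = -6 + 2*(-9 - 12) = -6 + 2*(-21) = -6 - 42 = -48)
p(E) = -2 + (-48 + E)*(79 + E) (p(E) = -2 + (E + 79)*(E - 48) = -2 + (79 + E)*(-48 + E) = -2 + (-48 + E)*(79 + E))
-4829 + p(-619) = -4829 + (-3794 + (-619)² + 31*(-619)) = -4829 + (-3794 + 383161 - 19189) = -4829 + 360178 = 355349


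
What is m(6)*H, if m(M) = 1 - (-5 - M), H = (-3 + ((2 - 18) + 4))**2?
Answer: 2700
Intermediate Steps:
H = 225 (H = (-3 + (-16 + 4))**2 = (-3 - 12)**2 = (-15)**2 = 225)
m(M) = 6 + M (m(M) = 1 + (5 + M) = 6 + M)
m(6)*H = (6 + 6)*225 = 12*225 = 2700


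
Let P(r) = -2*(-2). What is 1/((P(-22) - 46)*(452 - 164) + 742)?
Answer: -1/11354 ≈ -8.8075e-5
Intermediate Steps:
P(r) = 4
1/((P(-22) - 46)*(452 - 164) + 742) = 1/((4 - 46)*(452 - 164) + 742) = 1/(-42*288 + 742) = 1/(-12096 + 742) = 1/(-11354) = -1/11354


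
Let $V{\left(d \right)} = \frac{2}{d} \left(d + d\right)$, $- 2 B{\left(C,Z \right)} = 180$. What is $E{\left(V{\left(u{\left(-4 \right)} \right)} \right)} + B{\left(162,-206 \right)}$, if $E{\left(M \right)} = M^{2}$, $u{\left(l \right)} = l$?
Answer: $-74$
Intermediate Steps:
$B{\left(C,Z \right)} = -90$ ($B{\left(C,Z \right)} = \left(- \frac{1}{2}\right) 180 = -90$)
$V{\left(d \right)} = 4$ ($V{\left(d \right)} = \frac{2}{d} 2 d = 4$)
$E{\left(V{\left(u{\left(-4 \right)} \right)} \right)} + B{\left(162,-206 \right)} = 4^{2} - 90 = 16 - 90 = -74$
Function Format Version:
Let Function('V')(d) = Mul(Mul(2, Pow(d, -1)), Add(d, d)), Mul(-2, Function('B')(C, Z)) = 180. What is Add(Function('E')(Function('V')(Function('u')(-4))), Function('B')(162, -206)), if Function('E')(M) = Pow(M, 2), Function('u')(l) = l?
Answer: -74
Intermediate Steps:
Function('B')(C, Z) = -90 (Function('B')(C, Z) = Mul(Rational(-1, 2), 180) = -90)
Function('V')(d) = 4 (Function('V')(d) = Mul(Mul(2, Pow(d, -1)), Mul(2, d)) = 4)
Add(Function('E')(Function('V')(Function('u')(-4))), Function('B')(162, -206)) = Add(Pow(4, 2), -90) = Add(16, -90) = -74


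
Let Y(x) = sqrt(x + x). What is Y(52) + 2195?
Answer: 2195 + 2*sqrt(26) ≈ 2205.2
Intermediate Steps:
Y(x) = sqrt(2)*sqrt(x) (Y(x) = sqrt(2*x) = sqrt(2)*sqrt(x))
Y(52) + 2195 = sqrt(2)*sqrt(52) + 2195 = sqrt(2)*(2*sqrt(13)) + 2195 = 2*sqrt(26) + 2195 = 2195 + 2*sqrt(26)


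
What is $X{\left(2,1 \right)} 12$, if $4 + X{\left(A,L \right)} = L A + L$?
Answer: $-12$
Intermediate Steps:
$X{\left(A,L \right)} = -4 + L + A L$ ($X{\left(A,L \right)} = -4 + \left(L A + L\right) = -4 + \left(A L + L\right) = -4 + \left(L + A L\right) = -4 + L + A L$)
$X{\left(2,1 \right)} 12 = \left(-4 + 1 + 2 \cdot 1\right) 12 = \left(-4 + 1 + 2\right) 12 = \left(-1\right) 12 = -12$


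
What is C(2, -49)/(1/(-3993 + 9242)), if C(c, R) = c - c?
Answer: 0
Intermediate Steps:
C(c, R) = 0
C(2, -49)/(1/(-3993 + 9242)) = 0/(1/(-3993 + 9242)) = 0/(1/5249) = 0*5249 = 0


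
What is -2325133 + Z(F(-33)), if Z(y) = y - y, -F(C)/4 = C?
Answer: -2325133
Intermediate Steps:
F(C) = -4*C
Z(y) = 0
-2325133 + Z(F(-33)) = -2325133 + 0 = -2325133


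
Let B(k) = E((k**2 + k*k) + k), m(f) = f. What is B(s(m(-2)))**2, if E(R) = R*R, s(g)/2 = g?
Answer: 614656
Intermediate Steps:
s(g) = 2*g
E(R) = R**2
B(k) = (k + 2*k**2)**2 (B(k) = ((k**2 + k*k) + k)**2 = ((k**2 + k**2) + k)**2 = (2*k**2 + k)**2 = (k + 2*k**2)**2)
B(s(m(-2)))**2 = ((2*(-2))**2*(1 + 2*(2*(-2)))**2)**2 = ((-4)**2*(1 + 2*(-4))**2)**2 = (16*(1 - 8)**2)**2 = (16*(-7)**2)**2 = (16*49)**2 = 784**2 = 614656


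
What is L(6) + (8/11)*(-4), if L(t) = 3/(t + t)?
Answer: -117/44 ≈ -2.6591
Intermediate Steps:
L(t) = 3/(2*t) (L(t) = 3/((2*t)) = 3*(1/(2*t)) = 3/(2*t))
L(6) + (8/11)*(-4) = (3/2)/6 + (8/11)*(-4) = (3/2)*(1/6) + (8*(1/11))*(-4) = 1/4 + (8/11)*(-4) = 1/4 - 32/11 = -117/44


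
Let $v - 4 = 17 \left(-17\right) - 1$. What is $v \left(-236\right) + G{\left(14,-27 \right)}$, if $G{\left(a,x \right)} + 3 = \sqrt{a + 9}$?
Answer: $67493 + \sqrt{23} \approx 67498.0$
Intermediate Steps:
$G{\left(a,x \right)} = -3 + \sqrt{9 + a}$ ($G{\left(a,x \right)} = -3 + \sqrt{a + 9} = -3 + \sqrt{9 + a}$)
$v = -286$ ($v = 4 + \left(17 \left(-17\right) - 1\right) = 4 - 290 = -286$)
$v \left(-236\right) + G{\left(14,-27 \right)} = \left(-286\right) \left(-236\right) - \left(3 - \sqrt{9 + 14}\right) = 67496 - \left(3 - \sqrt{23}\right) = 67493 + \sqrt{23}$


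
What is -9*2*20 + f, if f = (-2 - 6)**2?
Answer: -296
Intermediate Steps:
f = 64 (f = (-8)**2 = 64)
-9*2*20 + f = -9*2*20 + 64 = -18*20 + 64 = -360 + 64 = -296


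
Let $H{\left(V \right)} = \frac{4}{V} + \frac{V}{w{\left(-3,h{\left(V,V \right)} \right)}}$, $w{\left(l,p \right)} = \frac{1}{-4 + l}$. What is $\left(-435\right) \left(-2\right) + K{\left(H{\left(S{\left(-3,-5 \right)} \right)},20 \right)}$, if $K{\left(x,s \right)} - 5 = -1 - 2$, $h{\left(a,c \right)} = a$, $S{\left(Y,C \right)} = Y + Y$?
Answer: $872$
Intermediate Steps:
$S{\left(Y,C \right)} = 2 Y$
$H{\left(V \right)} = - 7 V + \frac{4}{V}$ ($H{\left(V \right)} = \frac{4}{V} + \frac{V}{\frac{1}{-4 - 3}} = \frac{4}{V} + \frac{V}{\frac{1}{-7}} = \frac{4}{V} + \frac{V}{- \frac{1}{7}} = \frac{4}{V} + V \left(-7\right) = \frac{4}{V} - 7 V = - 7 V + \frac{4}{V}$)
$K{\left(x,s \right)} = 2$ ($K{\left(x,s \right)} = 5 - 3 = 2$)
$\left(-435\right) \left(-2\right) + K{\left(H{\left(S{\left(-3,-5 \right)} \right)},20 \right)} = \left(-435\right) \left(-2\right) + 2 = 870 + 2 = 872$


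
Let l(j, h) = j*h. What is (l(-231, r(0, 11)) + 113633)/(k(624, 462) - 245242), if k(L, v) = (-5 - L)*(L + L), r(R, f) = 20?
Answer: -109013/1030234 ≈ -0.10581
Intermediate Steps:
k(L, v) = 2*L*(-5 - L) (k(L, v) = (-5 - L)*(2*L) = 2*L*(-5 - L))
l(j, h) = h*j
(l(-231, r(0, 11)) + 113633)/(k(624, 462) - 245242) = (20*(-231) + 113633)/(-2*624*(5 + 624) - 245242) = (-4620 + 113633)/(-2*624*629 - 245242) = 109013/(-784992 - 245242) = 109013/(-1030234) = 109013*(-1/1030234) = -109013/1030234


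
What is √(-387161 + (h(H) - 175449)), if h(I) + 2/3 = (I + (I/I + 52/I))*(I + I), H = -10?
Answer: 2*I*√1265235/3 ≈ 749.88*I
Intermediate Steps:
h(I) = -⅔ + 2*I*(1 + I + 52/I) (h(I) = -⅔ + (I + (I/I + 52/I))*(I + I) = -⅔ + (I + (1 + 52/I))*(2*I) = -⅔ + (1 + I + 52/I)*(2*I) = -⅔ + 2*I*(1 + I + 52/I))
√(-387161 + (h(H) - 175449)) = √(-387161 + ((310/3 + 2*(-10) + 2*(-10)²) - 175449)) = √(-387161 + ((310/3 - 20 + 2*100) - 175449)) = √(-387161 + ((310/3 - 20 + 200) - 175449)) = √(-387161 + (850/3 - 175449)) = √(-387161 - 525497/3) = √(-1686980/3) = 2*I*√1265235/3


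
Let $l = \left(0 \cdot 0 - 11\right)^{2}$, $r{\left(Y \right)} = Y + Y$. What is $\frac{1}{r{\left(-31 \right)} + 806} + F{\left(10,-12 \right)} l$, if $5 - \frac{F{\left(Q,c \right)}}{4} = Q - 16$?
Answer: $\frac{3961057}{744} \approx 5324.0$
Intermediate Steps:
$r{\left(Y \right)} = 2 Y$
$F{\left(Q,c \right)} = 84 - 4 Q$ ($F{\left(Q,c \right)} = 20 - 4 \left(Q - 16\right) = 20 - 4 \left(-16 + Q\right) = 20 - \left(-64 + 4 Q\right) = 84 - 4 Q$)
$l = 121$ ($l = \left(0 - 11\right)^{2} = \left(-11\right)^{2} = 121$)
$\frac{1}{r{\left(-31 \right)} + 806} + F{\left(10,-12 \right)} l = \frac{1}{2 \left(-31\right) + 806} + \left(84 - 40\right) 121 = \frac{1}{-62 + 806} + \left(84 - 40\right) 121 = \frac{1}{744} + 44 \cdot 121 = \frac{1}{744} + 5324 = \frac{3961057}{744}$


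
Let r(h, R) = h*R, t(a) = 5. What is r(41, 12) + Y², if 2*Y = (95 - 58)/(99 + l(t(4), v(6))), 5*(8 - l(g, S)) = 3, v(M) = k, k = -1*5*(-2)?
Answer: 557025457/1132096 ≈ 492.03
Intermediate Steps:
r(h, R) = R*h
k = 10 (k = -5*(-2) = 10)
v(M) = 10
l(g, S) = 37/5 (l(g, S) = 8 - ⅕*3 = 8 - ⅗ = 37/5)
Y = 185/1064 (Y = ((95 - 58)/(99 + 37/5))/2 = (37/(532/5))/2 = (37*(5/532))/2 = (½)*(185/532) = 185/1064 ≈ 0.17387)
r(41, 12) + Y² = 12*41 + (185/1064)² = 492 + 34225/1132096 = 557025457/1132096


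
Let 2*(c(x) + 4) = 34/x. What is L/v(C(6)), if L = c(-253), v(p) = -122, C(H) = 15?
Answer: 1029/30866 ≈ 0.033338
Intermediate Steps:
c(x) = -4 + 17/x (c(x) = -4 + (34/x)/2 = -4 + 17/x)
L = -1029/253 (L = -4 + 17/(-253) = -4 + 17*(-1/253) = -4 - 17/253 = -1029/253 ≈ -4.0672)
L/v(C(6)) = -1029/253/(-122) = -1029/253*(-1/122) = 1029/30866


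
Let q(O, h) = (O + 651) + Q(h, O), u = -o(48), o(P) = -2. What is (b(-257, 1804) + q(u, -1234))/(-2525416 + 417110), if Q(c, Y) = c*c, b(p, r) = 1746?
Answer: -89715/124018 ≈ -0.72340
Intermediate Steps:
Q(c, Y) = c**2
u = 2 (u = -1*(-2) = 2)
q(O, h) = 651 + O + h**2 (q(O, h) = (O + 651) + h**2 = (651 + O) + h**2 = 651 + O + h**2)
(b(-257, 1804) + q(u, -1234))/(-2525416 + 417110) = (1746 + (651 + 2 + (-1234)**2))/(-2525416 + 417110) = (1746 + (651 + 2 + 1522756))/(-2108306) = (1746 + 1523409)*(-1/2108306) = 1525155*(-1/2108306) = -89715/124018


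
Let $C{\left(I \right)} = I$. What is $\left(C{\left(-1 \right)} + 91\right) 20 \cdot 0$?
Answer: $0$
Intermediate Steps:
$\left(C{\left(-1 \right)} + 91\right) 20 \cdot 0 = \left(-1 + 91\right) 20 \cdot 0 = 90 \cdot 0 = 0$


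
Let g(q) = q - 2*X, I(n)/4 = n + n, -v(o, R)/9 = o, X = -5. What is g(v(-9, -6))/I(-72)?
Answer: -91/576 ≈ -0.15799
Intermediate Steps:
v(o, R) = -9*o
I(n) = 8*n (I(n) = 4*(n + n) = 4*(2*n) = 8*n)
g(q) = 10 + q (g(q) = q - 2*(-5) = q + 10 = 10 + q)
g(v(-9, -6))/I(-72) = (10 - 9*(-9))/((8*(-72))) = (10 + 81)/(-576) = 91*(-1/576) = -91/576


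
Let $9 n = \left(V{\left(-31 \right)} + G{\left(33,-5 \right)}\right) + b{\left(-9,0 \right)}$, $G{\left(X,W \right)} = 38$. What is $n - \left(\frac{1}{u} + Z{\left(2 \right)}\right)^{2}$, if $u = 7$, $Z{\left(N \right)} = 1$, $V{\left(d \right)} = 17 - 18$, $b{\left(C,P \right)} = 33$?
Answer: $\frac{2854}{441} \approx 6.4717$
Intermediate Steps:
$V{\left(d \right)} = -1$ ($V{\left(d \right)} = 17 - 18 = -1$)
$n = \frac{70}{9}$ ($n = \frac{\left(-1 + 38\right) + 33}{9} = \frac{37 + 33}{9} = \frac{1}{9} \cdot 70 = \frac{70}{9} \approx 7.7778$)
$n - \left(\frac{1}{u} + Z{\left(2 \right)}\right)^{2} = \frac{70}{9} - \left(\frac{1}{7} + 1\right)^{2} = \frac{70}{9} - \left(\frac{8}{7}\right)^{2} = \frac{70}{9} - \frac{64}{49} = \frac{2854}{441}$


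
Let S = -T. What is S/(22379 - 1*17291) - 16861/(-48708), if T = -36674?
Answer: 78004415/10326096 ≈ 7.5541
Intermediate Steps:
S = 36674 (S = -1*(-36674) = 36674)
S/(22379 - 1*17291) - 16861/(-48708) = 36674/(22379 - 1*17291) - 16861/(-48708) = 36674/(22379 - 17291) - 16861*(-1/48708) = 36674/5088 + 16861/48708 = 36674*(1/5088) + 16861/48708 = 18337/2544 + 16861/48708 = 78004415/10326096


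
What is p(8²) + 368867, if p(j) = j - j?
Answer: 368867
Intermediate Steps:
p(j) = 0
p(8²) + 368867 = 0 + 368867 = 368867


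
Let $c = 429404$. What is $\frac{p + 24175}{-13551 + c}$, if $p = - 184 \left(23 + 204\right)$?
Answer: $- \frac{17593}{415853} \approx -0.042306$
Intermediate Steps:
$p = -41768$ ($p = \left(-184\right) 227 = -41768$)
$\frac{p + 24175}{-13551 + c} = \frac{-41768 + 24175}{-13551 + 429404} = - \frac{17593}{415853}$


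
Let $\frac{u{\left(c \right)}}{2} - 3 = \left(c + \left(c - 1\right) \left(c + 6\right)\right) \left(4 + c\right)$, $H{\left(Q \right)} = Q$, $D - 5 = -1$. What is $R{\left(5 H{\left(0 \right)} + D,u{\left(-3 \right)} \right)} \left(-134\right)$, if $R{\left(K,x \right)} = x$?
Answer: $3216$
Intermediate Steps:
$D = 4$ ($D = 5 - 1 = 4$)
$u{\left(c \right)} = 6 + 2 \left(4 + c\right) \left(c + \left(-1 + c\right) \left(6 + c\right)\right)$ ($u{\left(c \right)} = 6 + 2 \left(c + \left(c - 1\right) \left(c + 6\right)\right) \left(4 + c\right) = 6 + 2 \left(c + \left(-1 + c\right) \left(6 + c\right)\right) \left(4 + c\right) = 6 + 2 \left(4 + c\right) \left(c + \left(-1 + c\right) \left(6 + c\right)\right)$)
$R{\left(5 H{\left(0 \right)} + D,u{\left(-3 \right)} \right)} \left(-134\right) = \left(-42 + 2 \left(-3\right)^{3} + 20 \left(-3\right)^{2} + 36 \left(-3\right)\right) \left(-134\right) = \left(-42 + 2 \left(-27\right) + 20 \cdot 9 - 108\right) \left(-134\right) = \left(-42 - 54 + 180 - 108\right) \left(-134\right) = \left(-24\right) \left(-134\right) = 3216$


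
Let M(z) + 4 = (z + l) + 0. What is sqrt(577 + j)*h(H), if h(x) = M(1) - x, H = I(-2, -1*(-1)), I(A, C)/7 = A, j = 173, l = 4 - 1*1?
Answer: 70*sqrt(30) ≈ 383.41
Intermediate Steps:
l = 3 (l = 4 - 1 = 3)
I(A, C) = 7*A
M(z) = -1 + z (M(z) = -4 + ((z + 3) + 0) = -4 + ((3 + z) + 0) = -4 + (3 + z) = -1 + z)
H = -14 (H = 7*(-2) = -14)
h(x) = -x (h(x) = (-1 + 1) - x = 0 - x = -x)
sqrt(577 + j)*h(H) = sqrt(577 + 173)*(-1*(-14)) = sqrt(750)*14 = (5*sqrt(30))*14 = 70*sqrt(30)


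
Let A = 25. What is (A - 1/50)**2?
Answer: 1560001/2500 ≈ 624.00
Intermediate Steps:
(A - 1/50)**2 = (25 - 1/50)**2 = (1249/50)**2 = 1560001/2500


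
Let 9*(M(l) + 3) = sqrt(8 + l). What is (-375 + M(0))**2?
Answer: 11573612/81 - 168*sqrt(2) ≈ 1.4265e+5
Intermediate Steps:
M(l) = -3 + sqrt(8 + l)/9
(-375 + M(0))**2 = (-375 + (-3 + sqrt(8 + 0)/9))**2 = (-375 + (-3 + sqrt(8)/9))**2 = (-375 + (-3 + (2*sqrt(2))/9))**2 = (-375 + (-3 + 2*sqrt(2)/9))**2 = (-378 + 2*sqrt(2)/9)**2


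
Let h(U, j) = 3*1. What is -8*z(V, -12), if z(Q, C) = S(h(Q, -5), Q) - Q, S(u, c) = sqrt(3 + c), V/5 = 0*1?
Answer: -8*sqrt(3) ≈ -13.856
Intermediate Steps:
V = 0 (V = 5*(0*1) = 5*0 = 0)
h(U, j) = 3
z(Q, C) = sqrt(3 + Q) - Q
-8*z(V, -12) = -8*(sqrt(3 + 0) - 1*0) = -8*(sqrt(3) + 0) = -8*sqrt(3)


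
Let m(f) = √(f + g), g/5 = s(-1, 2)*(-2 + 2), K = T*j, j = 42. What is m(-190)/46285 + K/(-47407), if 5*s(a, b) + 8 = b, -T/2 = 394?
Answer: 33096/47407 + I*√190/46285 ≈ 0.69812 + 0.00029781*I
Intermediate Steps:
T = -788 (T = -2*394 = -788)
s(a, b) = -8/5 + b/5
K = -33096 (K = -788*42 = -33096)
g = 0 (g = 5*((-8/5 + (⅕)*2)*(-2 + 2)) = 5*((-8/5 + ⅖)*0) = 5*(-6/5*0) = 5*0 = 0)
m(f) = √f (m(f) = √(f + 0) = √f)
m(-190)/46285 + K/(-47407) = √(-190)/46285 - 33096/(-47407) = (I*√190)*(1/46285) - 33096*(-1/47407) = I*√190/46285 + 33096/47407 = 33096/47407 + I*√190/46285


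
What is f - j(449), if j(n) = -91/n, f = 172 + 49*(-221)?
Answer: -4784902/449 ≈ -10657.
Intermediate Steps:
f = -10657 (f = 172 - 10829 = -10657)
f - j(449) = -10657 - (-91)/449 = -10657 - 1*(-91/449) = -10657 + 91/449 = -4784902/449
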